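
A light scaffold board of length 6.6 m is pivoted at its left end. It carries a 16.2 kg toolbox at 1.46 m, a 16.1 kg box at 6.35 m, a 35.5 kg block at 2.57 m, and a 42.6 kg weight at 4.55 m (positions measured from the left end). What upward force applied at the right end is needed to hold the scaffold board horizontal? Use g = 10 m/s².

F ≈ 623 N

Sum moments about the left end (the unknown pivot reaction has zero arm there).
Toolbox: 16.2 × 10 = 162 N down at 1.46 m → arm 1.46 m, τ = 162 × 1.46 = 236.5 N·m clockwise.
Box: 16.1 × 10 = 161 N down at 6.35 m → arm 6.35 m, τ = 161 × 6.35 = 1022 N·m clockwise.
Block: 35.5 × 10 = 355 N down at 2.57 m → arm 2.57 m, τ = 355 × 2.57 = 912.3 N·m clockwise.
Weight: 42.6 × 10 = 426 N down at 4.55 m → arm 4.55 m, τ = 426 × 4.55 = 1938 N·m clockwise.
Net moment of the loads = 4109 N·m clockwise.
The upward force F acts at the right end, arm 6.6 m, giving F × 6.6 counterclockwise.
Στ = 0 ⇒ F × 6.6 = 4109 ⇒ F = 4109 / 6.6 = 623 N.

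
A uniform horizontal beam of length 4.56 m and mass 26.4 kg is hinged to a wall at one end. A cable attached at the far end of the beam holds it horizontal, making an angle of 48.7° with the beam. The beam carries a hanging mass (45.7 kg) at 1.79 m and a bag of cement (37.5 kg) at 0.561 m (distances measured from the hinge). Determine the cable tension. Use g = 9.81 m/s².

T ≈ 467 N

Taking torques about the hinge:
Beam weight: 26.4 × 9.81 = 259 N down at 2.28 m → arm 2.28 m, τ = 259 × 2.28 = 590.5 N·m clockwise.
Hanging mass: 45.7 × 9.81 = 448.3 N down at 1.79 m → arm 1.79 m, τ = 448.3 × 1.79 = 802.5 N·m clockwise.
Bag of cement: 37.5 × 9.81 = 367.9 N down at 0.561 m → arm 0.561 m, τ = 367.9 × 0.561 = 206.4 N·m clockwise.
Total clockwise load moment = 1599 N·m.
The cable tension T acts at 4.56 m; only its component perpendicular to the beam, T sinθ, produces torque. sin 48.7° = 0.7513.
For rotational equilibrium, T × 4.56 × 0.7513 = 1599, so T = 1599 / 3.426 = 467 N.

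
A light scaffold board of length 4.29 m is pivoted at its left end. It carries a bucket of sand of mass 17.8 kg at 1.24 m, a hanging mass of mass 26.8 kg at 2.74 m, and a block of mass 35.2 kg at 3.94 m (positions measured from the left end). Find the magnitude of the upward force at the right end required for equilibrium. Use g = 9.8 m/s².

About the left end:
Bucket of sand: 17.8 × 9.8 = 174.4 N down at 1.24 m → arm 1.24 m, τ = 174.4 × 1.24 = 216.3 N·m clockwise.
Hanging mass: 26.8 × 9.8 = 262.6 N down at 2.74 m → arm 2.74 m, τ = 262.6 × 2.74 = 719.5 N·m clockwise.
Block: 35.2 × 9.8 = 345 N down at 3.94 m → arm 3.94 m, τ = 345 × 3.94 = 1359 N·m clockwise.
Net moment of the loads = 2295 N·m clockwise.
The upward force F acts at the right end, arm 4.29 m, giving F × 4.29 counterclockwise.
Setting net torque to zero: F × 4.29 = 2295 → F = 2295 / 4.29 = 535 N.

F ≈ 535 N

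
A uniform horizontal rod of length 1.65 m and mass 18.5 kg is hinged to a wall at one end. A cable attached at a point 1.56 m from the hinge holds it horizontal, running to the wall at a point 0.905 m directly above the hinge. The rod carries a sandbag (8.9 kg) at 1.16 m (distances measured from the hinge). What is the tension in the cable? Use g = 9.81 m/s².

Taking torques about the hinge:
Beam weight: 18.5 × 9.81 = 181.5 N down at 0.825 m → arm 0.825 m, τ = 181.5 × 0.825 = 149.7 N·m clockwise.
Sandbag: 8.9 × 9.81 = 87.31 N down at 1.16 m → arm 1.16 m, τ = 87.31 × 1.16 = 101.3 N·m clockwise.
Total clockwise load moment = 251 N·m.
The cable tension T acts at 1.56 m; only its component perpendicular to the rod, T sinθ, produces torque. sinθ = h/√(h²+d²) = 0.905/√(0.905²+1.56²) = 0.5018.
Balancing moments: T × 1.56 × 0.5018 = 251, giving T = 251 / 0.7828 = 321 N.

T ≈ 321 N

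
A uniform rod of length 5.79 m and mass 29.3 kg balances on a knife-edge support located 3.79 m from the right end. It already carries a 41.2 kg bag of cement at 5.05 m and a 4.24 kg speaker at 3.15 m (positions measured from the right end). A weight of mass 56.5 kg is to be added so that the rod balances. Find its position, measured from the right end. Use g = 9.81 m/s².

x ≈ 3.38 m from the right end

Sum moments about the knife-edge support (at 3.79 m from the right end) (the support reaction has zero arm there).
Beam weight: 29.3 × 9.81 = 287.4 N down at 2.895 m → arm 0.895 m, τ = 287.4 × 0.895 = 257.2 N·m clockwise.
Bag of cement: 41.2 × 9.81 = 404.2 N down at 5.05 m → arm 1.26 m, τ = 404.2 × 1.26 = 509.3 N·m counterclockwise.
Speaker: 4.24 × 9.81 = 41.59 N down at 3.15 m → arm 0.64 m, τ = 41.59 × 0.64 = 26.62 N·m clockwise.
Net moment of existing loads = 225.5 N·m counterclockwise.
The weight weighs 56.5 × 9.81 = 554.3 N and must supply an equal clockwise moment, so its lever arm about the knife-edge support is 225.5 / 554.3 = 0.407 m.
That puts it at 3.79 − 0.407 = 3.38 m from the right end.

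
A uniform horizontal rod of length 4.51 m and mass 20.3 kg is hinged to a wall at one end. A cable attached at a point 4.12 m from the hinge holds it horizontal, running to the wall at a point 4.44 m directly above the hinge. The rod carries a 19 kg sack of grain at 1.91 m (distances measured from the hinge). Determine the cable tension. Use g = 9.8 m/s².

Sum moments about the hinge (the unknown hinge reaction has zero arm there).
Beam weight: 20.3 × 9.8 = 198.9 N down at 2.255 m → arm 2.255 m, τ = 198.9 × 2.255 = 448.5 N·m clockwise.
Sack of grain: 19 × 9.8 = 186.2 N down at 1.91 m → arm 1.91 m, τ = 186.2 × 1.91 = 355.6 N·m clockwise.
Total clockwise load moment = 804.1 N·m.
The cable tension T acts at 4.12 m; only its component perpendicular to the rod, T sinθ, produces torque. sinθ = h/√(h²+d²) = 4.44/√(4.44²+4.12²) = 0.733.
Στ = 0 ⇒ T × 4.12 × 0.733 = 804.1 ⇒ T = 804.1 / 3.02 = 266 N.

T ≈ 266 N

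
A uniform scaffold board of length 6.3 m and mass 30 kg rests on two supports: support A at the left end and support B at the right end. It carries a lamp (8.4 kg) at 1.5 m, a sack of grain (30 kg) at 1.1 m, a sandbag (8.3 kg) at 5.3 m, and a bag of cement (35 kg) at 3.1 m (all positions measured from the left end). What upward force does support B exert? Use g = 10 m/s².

R_B ≈ 464 N

Take moments about support A.
Beam weight: 30 × 10 = 300 N down at 3.15 m → arm 3.15 m, τ = 300 × 3.15 = 945 N·m clockwise.
Lamp: 8.4 × 10 = 84 N down at 1.5 m → arm 1.5 m, τ = 84 × 1.5 = 126 N·m clockwise.
Sack of grain: 30 × 10 = 300 N down at 1.1 m → arm 1.1 m, τ = 300 × 1.1 = 330 N·m clockwise.
Sandbag: 8.3 × 10 = 83 N down at 5.3 m → arm 5.3 m, τ = 83 × 5.3 = 439.9 N·m clockwise.
Bag of cement: 35 × 10 = 350 N down at 3.1 m → arm 3.1 m, τ = 350 × 3.1 = 1085 N·m clockwise.
Net load moment about support A = 2926 N·m clockwise.
Reaction R at support B is upward at 6.3 m, arm 6.3 m → moment R × 6.3 counterclockwise.
For rotational equilibrium, R × 6.3 = 2926, so R = 464 N.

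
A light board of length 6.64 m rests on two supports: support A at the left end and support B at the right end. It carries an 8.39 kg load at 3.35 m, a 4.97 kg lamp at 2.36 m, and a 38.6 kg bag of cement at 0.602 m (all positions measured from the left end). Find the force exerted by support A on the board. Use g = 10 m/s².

R_A ≈ 425 N

Take moments about support B.
Load: 8.39 × 10 = 83.9 N down at 3.35 m → arm 3.29 m, τ = 83.9 × 3.29 = 276 N·m counterclockwise.
Lamp: 4.97 × 10 = 49.7 N down at 2.36 m → arm 4.28 m, τ = 49.7 × 4.28 = 212.7 N·m counterclockwise.
Bag of cement: 38.6 × 10 = 386 N down at 0.602 m → arm 6.038 m, τ = 386 × 6.038 = 2331 N·m counterclockwise.
Net load moment about support B = 2820 N·m counterclockwise.
Reaction R at support A is upward at 0 m, arm 6.64 m → moment R × 6.64 clockwise.
Στ = 0 ⇒ R × 6.64 = 2820 ⇒ R = 425 N.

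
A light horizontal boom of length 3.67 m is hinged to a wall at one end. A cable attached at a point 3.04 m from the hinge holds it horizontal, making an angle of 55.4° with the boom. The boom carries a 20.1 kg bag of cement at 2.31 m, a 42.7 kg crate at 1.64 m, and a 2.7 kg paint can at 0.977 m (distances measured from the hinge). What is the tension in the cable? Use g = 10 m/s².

Taking torques about the hinge:
Bag of cement: 20.1 × 10 = 201 N down at 2.31 m → arm 2.31 m, τ = 201 × 2.31 = 464.3 N·m clockwise.
Crate: 42.7 × 10 = 427 N down at 1.64 m → arm 1.64 m, τ = 427 × 1.64 = 700.3 N·m clockwise.
Paint can: 2.7 × 10 = 27 N down at 0.977 m → arm 0.977 m, τ = 27 × 0.977 = 26.38 N·m clockwise.
Total clockwise load moment = 1191 N·m.
The cable tension T acts at 3.04 m; only its component perpendicular to the boom, T sinθ, produces torque. sin 55.4° = 0.8231.
Στ = 0 ⇒ T × 3.04 × 0.8231 = 1191 ⇒ T = 1191 / 2.502 = 476 N.

T ≈ 476 N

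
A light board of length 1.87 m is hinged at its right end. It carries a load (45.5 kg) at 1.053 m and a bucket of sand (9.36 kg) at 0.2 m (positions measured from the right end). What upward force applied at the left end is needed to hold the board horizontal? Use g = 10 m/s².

Take moments about the right end.
Load: 45.5 × 10 = 455 N down at 1.053 m → arm 1.053 m, τ = 455 × 1.053 = 479.1 N·m counterclockwise.
Bucket of sand: 9.36 × 10 = 93.6 N down at 0.2 m → arm 0.2 m, τ = 93.6 × 0.2 = 18.72 N·m counterclockwise.
Net moment of the loads = 497.8 N·m counterclockwise.
The upward force F acts at the left end, arm 1.87 m, giving F × 1.87 clockwise.
For rotational equilibrium, F × 1.87 = 497.8, so F = 497.8 / 1.87 = 266 N.

F ≈ 266 N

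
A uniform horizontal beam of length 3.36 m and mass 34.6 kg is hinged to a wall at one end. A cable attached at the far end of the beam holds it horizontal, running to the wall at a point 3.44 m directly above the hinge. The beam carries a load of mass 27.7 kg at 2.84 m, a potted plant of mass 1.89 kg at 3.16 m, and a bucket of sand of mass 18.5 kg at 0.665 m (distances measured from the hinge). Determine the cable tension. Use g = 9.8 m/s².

About the hinge:
Beam weight: 34.6 × 9.8 = 339.1 N down at 1.68 m → arm 1.68 m, τ = 339.1 × 1.68 = 569.7 N·m clockwise.
Load: 27.7 × 9.8 = 271.5 N down at 2.84 m → arm 2.84 m, τ = 271.5 × 2.84 = 771.1 N·m clockwise.
Potted plant: 1.89 × 9.8 = 18.52 N down at 3.16 m → arm 3.16 m, τ = 18.52 × 3.16 = 58.52 N·m clockwise.
Bucket of sand: 18.5 × 9.8 = 181.3 N down at 0.665 m → arm 0.665 m, τ = 181.3 × 0.665 = 120.6 N·m clockwise.
Total clockwise load moment = 1520 N·m.
The cable tension T acts at 3.36 m; only its component perpendicular to the beam, T sinθ, produces torque. sinθ = h/√(h²+d²) = 3.44/√(3.44²+3.36²) = 0.7154.
Balancing moments: T × 3.36 × 0.7154 = 1520, giving T = 1520 / 2.404 = 632 N.

T ≈ 632 N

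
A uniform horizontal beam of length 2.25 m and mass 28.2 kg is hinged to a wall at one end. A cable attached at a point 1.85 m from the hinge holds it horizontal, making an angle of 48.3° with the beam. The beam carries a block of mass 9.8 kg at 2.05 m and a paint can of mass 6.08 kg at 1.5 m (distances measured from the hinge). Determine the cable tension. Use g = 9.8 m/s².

Take moments about the hinge.
Beam weight: 28.2 × 9.8 = 276.4 N down at 1.125 m → arm 1.125 m, τ = 276.4 × 1.125 = 310.9 N·m clockwise.
Block: 9.8 × 9.8 = 96.04 N down at 2.05 m → arm 2.05 m, τ = 96.04 × 2.05 = 196.9 N·m clockwise.
Paint can: 6.08 × 9.8 = 59.58 N down at 1.5 m → arm 1.5 m, τ = 59.58 × 1.5 = 89.37 N·m clockwise.
Total clockwise load moment = 597.2 N·m.
The cable tension T acts at 1.85 m; only its component perpendicular to the beam, T sinθ, produces torque. sin 48.3° = 0.7466.
For rotational equilibrium, T × 1.85 × 0.7466 = 597.2, so T = 597.2 / 1.381 = 432 N.

T ≈ 432 N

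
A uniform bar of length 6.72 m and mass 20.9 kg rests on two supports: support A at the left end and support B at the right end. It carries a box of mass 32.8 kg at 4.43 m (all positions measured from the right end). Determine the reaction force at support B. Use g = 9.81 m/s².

About support A:
Beam weight: 20.9 × 9.81 = 205 N down at 3.36 m → arm 3.36 m, τ = 205 × 3.36 = 688.8 N·m clockwise.
Box: 32.8 × 9.81 = 321.8 N down at 4.43 m → arm 2.29 m, τ = 321.8 × 2.29 = 736.9 N·m clockwise.
Net load moment about support A = 1426 N·m clockwise.
Reaction R at support B is upward at 0 m, arm 6.72 m → moment R × 6.72 counterclockwise.
For rotational equilibrium, R × 6.72 = 1426, so R = 212 N.

R_B ≈ 212 N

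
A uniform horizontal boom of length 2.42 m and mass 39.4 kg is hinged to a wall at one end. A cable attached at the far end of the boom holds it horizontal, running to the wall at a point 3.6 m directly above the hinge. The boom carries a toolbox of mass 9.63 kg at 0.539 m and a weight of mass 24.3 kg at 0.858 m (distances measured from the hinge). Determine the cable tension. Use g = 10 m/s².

Take moments about the hinge.
Beam weight: 39.4 × 10 = 394 N down at 1.21 m → arm 1.21 m, τ = 394 × 1.21 = 476.7 N·m clockwise.
Toolbox: 9.63 × 10 = 96.3 N down at 0.539 m → arm 0.539 m, τ = 96.3 × 0.539 = 51.91 N·m clockwise.
Weight: 24.3 × 10 = 243 N down at 0.858 m → arm 0.858 m, τ = 243 × 0.858 = 208.5 N·m clockwise.
Total clockwise load moment = 737.1 N·m.
The cable tension T acts at 2.42 m; only its component perpendicular to the boom, T sinθ, produces torque. sinθ = h/√(h²+d²) = 3.6/√(3.6²+2.42²) = 0.8299.
Στ = 0 ⇒ T × 2.42 × 0.8299 = 737.1 ⇒ T = 737.1 / 2.008 = 367 N.

T ≈ 367 N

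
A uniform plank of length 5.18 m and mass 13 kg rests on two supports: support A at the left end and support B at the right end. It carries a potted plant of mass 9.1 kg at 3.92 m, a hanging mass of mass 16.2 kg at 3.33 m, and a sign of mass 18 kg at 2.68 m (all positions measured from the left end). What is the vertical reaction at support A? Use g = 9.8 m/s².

R_A ≈ 227 N

Choose support B as the axis so its reaction then has zero moment arm.
Beam weight: 13 × 9.8 = 127.4 N down at 2.59 m → arm 2.59 m, τ = 127.4 × 2.59 = 330 N·m counterclockwise.
Potted plant: 9.1 × 9.8 = 89.18 N down at 3.92 m → arm 1.26 m, τ = 89.18 × 1.26 = 112.4 N·m counterclockwise.
Hanging mass: 16.2 × 9.8 = 158.8 N down at 3.33 m → arm 1.85 m, τ = 158.8 × 1.85 = 293.8 N·m counterclockwise.
Sign: 18 × 9.8 = 176.4 N down at 2.68 m → arm 2.5 m, τ = 176.4 × 2.5 = 441 N·m counterclockwise.
Net load moment about support B = 1177 N·m counterclockwise.
Reaction R at support A is upward at 0 m, arm 5.18 m → moment R × 5.18 clockwise.
Στ = 0 ⇒ R × 5.18 = 1177 ⇒ R = 227 N.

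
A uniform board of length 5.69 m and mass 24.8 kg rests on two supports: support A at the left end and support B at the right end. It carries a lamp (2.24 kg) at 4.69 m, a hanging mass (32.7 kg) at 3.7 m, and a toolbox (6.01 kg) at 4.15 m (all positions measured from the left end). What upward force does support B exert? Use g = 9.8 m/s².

Sum moments about support A (its reaction then has zero moment arm).
Beam weight: 24.8 × 9.8 = 243 N down at 2.845 m → arm 2.845 m, τ = 243 × 2.845 = 691.3 N·m clockwise.
Lamp: 2.24 × 9.8 = 21.95 N down at 4.69 m → arm 4.69 m, τ = 21.95 × 4.69 = 102.9 N·m clockwise.
Hanging mass: 32.7 × 9.8 = 320.5 N down at 3.7 m → arm 3.7 m, τ = 320.5 × 3.7 = 1186 N·m clockwise.
Toolbox: 6.01 × 9.8 = 58.9 N down at 4.15 m → arm 4.15 m, τ = 58.9 × 4.15 = 244.4 N·m clockwise.
Net load moment about support A = 2225 N·m clockwise.
Reaction R at support B is upward at 5.69 m, arm 5.69 m → moment R × 5.69 counterclockwise.
For rotational equilibrium, R × 5.69 = 2225, so R = 391 N.

R_B ≈ 391 N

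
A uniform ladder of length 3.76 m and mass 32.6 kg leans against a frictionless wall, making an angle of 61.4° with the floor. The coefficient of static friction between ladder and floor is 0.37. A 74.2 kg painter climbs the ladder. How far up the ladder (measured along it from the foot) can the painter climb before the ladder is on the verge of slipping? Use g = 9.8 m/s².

d ≈ 2.85 m

Take moments about the foot of the ladder.
Ladder weight 32.6×9.8 = 319.5 N acts at 1.88 m along the ladder; its horizontal arm is 1.88·cos61.4° = 0.8999 m → τ = 287.5 N·m clockwise.
Painter weight 74.2×9.8 = 727.2 N at distance d → arm d·cos61.4° → τ = 727.2·d·0.4787 clockwise.
Wall normal N at the top has arm L sinθ = 3.301 m counterclockwise, so Στ = 0 gives N·3.301 = 287.5 + 348.1·d.
ΣFy = 0 ⇒ N_floor = 1047 N, so the maximum friction is μ_s·N_floor = 0.37×1047 = 387.4 N. ΣFx = 0 ⇒ N_wall = f, so at the slipping point N = 387.4 N.
Substituting: 387.4×3.301 = 287.5 + 348.1·d ⇒ d = (1279 − 287.5) / 348.1 = 2.85 m.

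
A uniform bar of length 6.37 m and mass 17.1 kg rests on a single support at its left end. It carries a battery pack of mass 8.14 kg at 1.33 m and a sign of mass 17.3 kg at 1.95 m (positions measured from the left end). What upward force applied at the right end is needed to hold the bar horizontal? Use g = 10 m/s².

Taking torques about the left end:
Beam weight: 17.1 × 10 = 171 N down at 3.185 m → arm 3.185 m, τ = 171 × 3.185 = 544.6 N·m clockwise.
Battery pack: 8.14 × 10 = 81.4 N down at 1.33 m → arm 1.33 m, τ = 81.4 × 1.33 = 108.3 N·m clockwise.
Sign: 17.3 × 10 = 173 N down at 1.95 m → arm 1.95 m, τ = 173 × 1.95 = 337.3 N·m clockwise.
Net moment of the loads = 990.2 N·m clockwise.
The upward force F acts at the right end, arm 6.37 m, giving F × 6.37 counterclockwise.
Setting net torque to zero: F × 6.37 = 990.2 → F = 990.2 / 6.37 = 155 N.

F ≈ 155 N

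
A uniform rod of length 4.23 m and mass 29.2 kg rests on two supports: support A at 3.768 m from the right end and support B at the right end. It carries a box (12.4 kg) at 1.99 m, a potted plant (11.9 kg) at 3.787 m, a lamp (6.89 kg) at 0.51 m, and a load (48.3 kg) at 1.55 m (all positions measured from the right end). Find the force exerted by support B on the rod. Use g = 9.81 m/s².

R_B ≈ 520 N

Choose support A as the axis so its reaction then has zero moment arm.
Beam weight: 29.2 × 9.81 = 286.5 N down at 2.115 m → arm 1.653 m, τ = 286.5 × 1.653 = 473.6 N·m clockwise.
Box: 12.4 × 9.81 = 121.6 N down at 1.99 m → arm 1.778 m, τ = 121.6 × 1.778 = 216.2 N·m clockwise.
Potted plant: 11.9 × 9.81 = 116.7 N down at 3.787 m → arm 0.019 m, τ = 116.7 × 0.019 = 2.217 N·m counterclockwise.
Lamp: 6.89 × 9.81 = 67.59 N down at 0.51 m → arm 3.258 m, τ = 67.59 × 3.258 = 220.2 N·m clockwise.
Load: 48.3 × 9.81 = 473.8 N down at 1.55 m → arm 2.218 m, τ = 473.8 × 2.218 = 1051 N·m clockwise.
Net load moment about support A = 1959 N·m clockwise.
Reaction R at support B is upward at 0 m, arm 3.768 m → moment R × 3.768 counterclockwise.
Balancing moments: R × 3.768 = 1959, giving R = 520 N.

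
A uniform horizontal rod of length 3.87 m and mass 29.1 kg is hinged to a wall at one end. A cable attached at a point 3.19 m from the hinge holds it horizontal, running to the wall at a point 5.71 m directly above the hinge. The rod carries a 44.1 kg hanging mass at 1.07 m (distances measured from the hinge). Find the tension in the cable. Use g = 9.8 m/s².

T ≈ 364 N

Take moments about the hinge.
Beam weight: 29.1 × 9.8 = 285.2 N down at 1.935 m → arm 1.935 m, τ = 285.2 × 1.935 = 551.9 N·m clockwise.
Hanging mass: 44.1 × 9.8 = 432.2 N down at 1.07 m → arm 1.07 m, τ = 432.2 × 1.07 = 462.5 N·m clockwise.
Total clockwise load moment = 1014 N·m.
The cable tension T acts at 3.19 m; only its component perpendicular to the rod, T sinθ, produces torque. sinθ = h/√(h²+d²) = 5.71/√(5.71²+3.19²) = 0.873.
Balancing moments: T × 3.19 × 0.873 = 1014, giving T = 1014 / 2.785 = 364 N.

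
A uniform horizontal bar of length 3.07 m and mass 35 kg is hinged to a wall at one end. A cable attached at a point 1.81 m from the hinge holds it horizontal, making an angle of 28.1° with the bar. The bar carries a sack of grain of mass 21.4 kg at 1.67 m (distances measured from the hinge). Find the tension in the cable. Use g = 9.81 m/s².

About the hinge:
Beam weight: 35 × 9.81 = 343.4 N down at 1.535 m → arm 1.535 m, τ = 343.4 × 1.535 = 527.1 N·m clockwise.
Sack of grain: 21.4 × 9.81 = 209.9 N down at 1.67 m → arm 1.67 m, τ = 209.9 × 1.67 = 350.5 N·m clockwise.
Total clockwise load moment = 877.6 N·m.
The cable tension T acts at 1.81 m; only its component perpendicular to the bar, T sinθ, produces torque. sin 28.1° = 0.471.
For rotational equilibrium, T × 1.81 × 0.471 = 877.6, so T = 877.6 / 0.8525 = 1030 N.

T ≈ 1030 N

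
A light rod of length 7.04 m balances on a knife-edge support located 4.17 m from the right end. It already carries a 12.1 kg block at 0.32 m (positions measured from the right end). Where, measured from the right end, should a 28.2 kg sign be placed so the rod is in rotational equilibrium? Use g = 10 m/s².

Taking torques about the knife-edge support (at 4.17 m from the right end):
Block: 12.1 × 10 = 121 N down at 0.32 m → arm 3.85 m, τ = 121 × 3.85 = 465.9 N·m clockwise.
Net moment of existing loads = 465.9 N·m clockwise.
The sign weighs 28.2 × 10 = 282 N and must supply an equal counterclockwise moment, so its lever arm about the knife-edge support is 465.9 / 282 = 1.65 m.
That puts it at 4.17 + 1.65 = 5.82 m from the right end.

x ≈ 5.82 m from the right end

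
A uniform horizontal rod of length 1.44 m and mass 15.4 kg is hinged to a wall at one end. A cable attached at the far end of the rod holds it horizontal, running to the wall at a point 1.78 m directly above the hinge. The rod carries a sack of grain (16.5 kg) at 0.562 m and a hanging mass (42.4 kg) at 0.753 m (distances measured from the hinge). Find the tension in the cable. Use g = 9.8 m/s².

T ≈ 458 N

About the hinge:
Beam weight: 15.4 × 9.8 = 150.9 N down at 0.72 m → arm 0.72 m, τ = 150.9 × 0.72 = 108.6 N·m clockwise.
Sack of grain: 16.5 × 9.8 = 161.7 N down at 0.562 m → arm 0.562 m, τ = 161.7 × 0.562 = 90.88 N·m clockwise.
Hanging mass: 42.4 × 9.8 = 415.5 N down at 0.753 m → arm 0.753 m, τ = 415.5 × 0.753 = 312.9 N·m clockwise.
Total clockwise load moment = 512.4 N·m.
The cable tension T acts at 1.44 m; only its component perpendicular to the rod, T sinθ, produces torque. sinθ = h/√(h²+d²) = 1.78/√(1.78²+1.44²) = 0.7774.
Balancing moments: T × 1.44 × 0.7774 = 512.4, giving T = 512.4 / 1.119 = 458 N.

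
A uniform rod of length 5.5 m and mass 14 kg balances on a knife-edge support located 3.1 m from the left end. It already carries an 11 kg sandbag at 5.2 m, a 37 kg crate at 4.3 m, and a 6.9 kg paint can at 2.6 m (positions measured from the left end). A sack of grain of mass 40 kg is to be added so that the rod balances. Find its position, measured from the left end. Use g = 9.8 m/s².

Choose the knife-edge support (at 3.1 m from the left end) as the axis so the support reaction has zero arm there.
Beam weight: 14 × 9.8 = 137.2 N down at 2.75 m → arm 0.35 m, τ = 137.2 × 0.35 = 48.02 N·m counterclockwise.
Sandbag: 11 × 9.8 = 107.8 N down at 5.2 m → arm 2.1 m, τ = 107.8 × 2.1 = 226.4 N·m clockwise.
Crate: 37 × 9.8 = 362.6 N down at 4.3 m → arm 1.2 m, τ = 362.6 × 1.2 = 435.1 N·m clockwise.
Paint can: 6.9 × 9.8 = 67.62 N down at 2.6 m → arm 0.5 m, τ = 67.62 × 0.5 = 33.81 N·m counterclockwise.
Net moment of existing loads = 579.7 N·m clockwise.
The sack of grain weighs 40 × 9.8 = 392 N and must supply an equal counterclockwise moment, so its lever arm about the knife-edge support is 579.7 / 392 = 1.48 m.
That puts it at 3.1 − 1.48 = 1.62 m from the left end.

x ≈ 1.62 m from the left end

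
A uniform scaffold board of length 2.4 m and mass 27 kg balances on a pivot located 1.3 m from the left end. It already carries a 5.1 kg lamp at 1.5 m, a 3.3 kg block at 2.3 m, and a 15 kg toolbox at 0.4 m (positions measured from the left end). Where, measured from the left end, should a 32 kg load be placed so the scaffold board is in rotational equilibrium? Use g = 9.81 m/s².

Choose the pivot (at 1.3 m from the left end) as the axis so the support reaction has zero arm there.
Beam weight: 27 × 9.81 = 264.9 N down at 1.2 m → arm 0.1 m, τ = 264.9 × 0.1 = 26.49 N·m counterclockwise.
Lamp: 5.1 × 9.81 = 50.03 N down at 1.5 m → arm 0.2 m, τ = 50.03 × 0.2 = 10.01 N·m clockwise.
Block: 3.3 × 9.81 = 32.37 N down at 2.3 m → arm 1 m, τ = 32.37 × 1 = 32.37 N·m clockwise.
Toolbox: 15 × 9.81 = 147.2 N down at 0.4 m → arm 0.9 m, τ = 147.2 × 0.9 = 132.5 N·m counterclockwise.
Net moment of existing loads = 116.6 N·m counterclockwise.
The load weighs 32 × 9.81 = 313.9 N and must supply an equal clockwise moment, so its lever arm about the pivot is 116.6 / 313.9 = 0.371 m.
That puts it at 1.3 + 0.371 = 1.67 m from the left end.

x ≈ 1.67 m from the left end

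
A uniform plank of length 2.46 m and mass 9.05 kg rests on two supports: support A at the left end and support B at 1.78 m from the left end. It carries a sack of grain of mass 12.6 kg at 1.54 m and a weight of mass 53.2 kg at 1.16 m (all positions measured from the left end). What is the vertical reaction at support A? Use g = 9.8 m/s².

Taking torques about support B:
Beam weight: 9.05 × 9.8 = 88.69 N down at 1.23 m → arm 0.55 m, τ = 88.69 × 0.55 = 48.78 N·m counterclockwise.
Sack of grain: 12.6 × 9.8 = 123.5 N down at 1.54 m → arm 0.24 m, τ = 123.5 × 0.24 = 29.64 N·m counterclockwise.
Weight: 53.2 × 9.8 = 521.4 N down at 1.16 m → arm 0.62 m, τ = 521.4 × 0.62 = 323.3 N·m counterclockwise.
Net load moment about support B = 401.7 N·m counterclockwise.
Reaction R at support A is upward at 0 m, arm 1.78 m → moment R × 1.78 clockwise.
For rotational equilibrium, R × 1.78 = 401.7, so R = 226 N.

R_A ≈ 226 N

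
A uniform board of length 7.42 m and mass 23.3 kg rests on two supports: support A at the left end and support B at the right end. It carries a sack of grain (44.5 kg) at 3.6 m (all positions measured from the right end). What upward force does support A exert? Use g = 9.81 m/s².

R_A ≈ 326 N

Choose support B as the axis so its reaction then has zero moment arm.
Beam weight: 23.3 × 9.81 = 228.6 N down at 3.71 m → arm 3.71 m, τ = 228.6 × 3.71 = 848.1 N·m counterclockwise.
Sack of grain: 44.5 × 9.81 = 436.5 N down at 3.6 m → arm 3.6 m, τ = 436.5 × 3.6 = 1571 N·m counterclockwise.
Net load moment about support B = 2419 N·m counterclockwise.
Reaction R at support A is upward at 7.42 m, arm 7.42 m → moment R × 7.42 clockwise.
For rotational equilibrium, R × 7.42 = 2419, so R = 326 N.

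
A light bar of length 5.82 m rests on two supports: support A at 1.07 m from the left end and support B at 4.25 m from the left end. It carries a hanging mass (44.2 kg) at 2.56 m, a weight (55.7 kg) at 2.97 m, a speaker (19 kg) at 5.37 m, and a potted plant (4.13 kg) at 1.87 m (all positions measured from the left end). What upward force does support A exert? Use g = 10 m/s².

R_A ≈ 423 N

Choose support B as the axis so its reaction then has zero moment arm.
Hanging mass: 44.2 × 10 = 442 N down at 2.56 m → arm 1.69 m, τ = 442 × 1.69 = 747 N·m counterclockwise.
Weight: 55.7 × 10 = 557 N down at 2.97 m → arm 1.28 m, τ = 557 × 1.28 = 713 N·m counterclockwise.
Speaker: 19 × 10 = 190 N down at 5.37 m → arm 1.12 m, τ = 190 × 1.12 = 212.8 N·m clockwise.
Potted plant: 4.13 × 10 = 41.3 N down at 1.87 m → arm 2.38 m, τ = 41.3 × 2.38 = 98.29 N·m counterclockwise.
Net load moment about support B = 1345 N·m counterclockwise.
Reaction R at support A is upward at 1.07 m, arm 3.18 m → moment R × 3.18 clockwise.
Setting net torque to zero: R × 3.18 = 1345 → R = 423 N.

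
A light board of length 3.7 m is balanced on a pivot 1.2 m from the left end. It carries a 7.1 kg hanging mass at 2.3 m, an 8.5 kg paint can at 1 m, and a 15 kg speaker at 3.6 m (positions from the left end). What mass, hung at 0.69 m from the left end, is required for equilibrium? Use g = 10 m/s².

Choose the pivot (at 1.2 m from the left end) as the axis so the support reaction has zero arm there.
Hanging mass: 7.1 × 10 = 71 N down at 2.3 m → arm 1.1 m, τ = 71 × 1.1 = 78.1 N·m clockwise.
Paint can: 8.5 × 10 = 85 N down at 1 m → arm 0.2 m, τ = 85 × 0.2 = 17 N·m counterclockwise.
Speaker: 15 × 10 = 150 N down at 3.6 m → arm 2.4 m, τ = 150 × 2.4 = 360 N·m clockwise.
Net moment of known loads = 421.1 N·m clockwise.
An unknown mass m at 0.69 m has arm 0.51 m; its moment is m·g·0.51 counterclockwise.
Balancing moments: m × 10 × 0.51 = 421.1, giving m = 421.1 / (10 × 0.51) = 82.6 kg.

m ≈ 82.6 kg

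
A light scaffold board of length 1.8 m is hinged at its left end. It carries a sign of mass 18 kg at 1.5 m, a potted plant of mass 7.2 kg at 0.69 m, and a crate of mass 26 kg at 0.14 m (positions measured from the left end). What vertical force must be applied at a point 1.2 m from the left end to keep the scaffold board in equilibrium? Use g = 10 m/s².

F ≈ 297 N

Taking torques about the left end:
Sign: 18 × 10 = 180 N down at 1.5 m → arm 1.5 m, τ = 180 × 1.5 = 270 N·m clockwise.
Potted plant: 7.2 × 10 = 72 N down at 0.69 m → arm 0.69 m, τ = 72 × 0.69 = 49.68 N·m clockwise.
Crate: 26 × 10 = 260 N down at 0.14 m → arm 0.14 m, τ = 260 × 0.14 = 36.4 N·m clockwise.
Net moment of the loads = 356.1 N·m clockwise.
The upward force F acts at a point 1.2 m from the left end, arm 1.2 m, giving F × 1.2 counterclockwise.
Στ = 0 ⇒ F × 1.2 = 356.1 ⇒ F = 356.1 / 1.2 = 297 N.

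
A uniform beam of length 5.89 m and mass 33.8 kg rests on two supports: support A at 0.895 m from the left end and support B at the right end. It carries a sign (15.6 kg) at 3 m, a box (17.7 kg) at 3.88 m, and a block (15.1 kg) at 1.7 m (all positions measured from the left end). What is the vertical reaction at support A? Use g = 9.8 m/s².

R_A ≈ 478 N

Sum moments about support B (its reaction then has zero moment arm).
Beam weight: 33.8 × 9.8 = 331.2 N down at 2.945 m → arm 2.945 m, τ = 331.2 × 2.945 = 975.4 N·m counterclockwise.
Sign: 15.6 × 9.8 = 152.9 N down at 3 m → arm 2.89 m, τ = 152.9 × 2.89 = 441.9 N·m counterclockwise.
Box: 17.7 × 9.8 = 173.5 N down at 3.88 m → arm 2.01 m, τ = 173.5 × 2.01 = 348.7 N·m counterclockwise.
Block: 15.1 × 9.8 = 148 N down at 1.7 m → arm 4.19 m, τ = 148 × 4.19 = 620.1 N·m counterclockwise.
Net load moment about support B = 2386 N·m counterclockwise.
Reaction R at support A is upward at 0.895 m, arm 4.995 m → moment R × 4.995 clockwise.
Στ = 0 ⇒ R × 4.995 = 2386 ⇒ R = 478 N.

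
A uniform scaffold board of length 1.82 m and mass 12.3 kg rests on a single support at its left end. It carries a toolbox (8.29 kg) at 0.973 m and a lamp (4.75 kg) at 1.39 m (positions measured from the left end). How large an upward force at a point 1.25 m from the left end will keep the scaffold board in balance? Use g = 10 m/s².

About the left end:
Beam weight: 12.3 × 10 = 123 N down at 0.91 m → arm 0.91 m, τ = 123 × 0.91 = 111.9 N·m clockwise.
Toolbox: 8.29 × 10 = 82.9 N down at 0.973 m → arm 0.973 m, τ = 82.9 × 0.973 = 80.66 N·m clockwise.
Lamp: 4.75 × 10 = 47.5 N down at 1.39 m → arm 1.39 m, τ = 47.5 × 1.39 = 66.02 N·m clockwise.
Net moment of the loads = 258.6 N·m clockwise.
The upward force F acts at a point 1.25 m from the left end, arm 1.25 m, giving F × 1.25 counterclockwise.
Setting net torque to zero: F × 1.25 = 258.6 → F = 258.6 / 1.25 = 207 N.

F ≈ 207 N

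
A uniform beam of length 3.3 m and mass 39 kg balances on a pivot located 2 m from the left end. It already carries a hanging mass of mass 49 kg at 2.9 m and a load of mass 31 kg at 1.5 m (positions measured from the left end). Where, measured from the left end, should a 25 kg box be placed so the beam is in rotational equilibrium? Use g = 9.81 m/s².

Take moments about the pivot (at 2 m from the left end).
Beam weight: 39 × 9.81 = 382.6 N down at 1.65 m → arm 0.35 m, τ = 382.6 × 0.35 = 133.9 N·m counterclockwise.
Hanging mass: 49 × 9.81 = 480.7 N down at 2.9 m → arm 0.9 m, τ = 480.7 × 0.9 = 432.6 N·m clockwise.
Load: 31 × 9.81 = 304.1 N down at 1.5 m → arm 0.5 m, τ = 304.1 × 0.5 = 152.1 N·m counterclockwise.
Net moment of existing loads = 146.6 N·m clockwise.
The box weighs 25 × 9.81 = 245.2 N and must supply an equal counterclockwise moment, so its lever arm about the pivot is 146.6 / 245.2 = 0.598 m.
That puts it at 2 − 0.598 = 1.4 m from the left end.

x ≈ 1.4 m from the left end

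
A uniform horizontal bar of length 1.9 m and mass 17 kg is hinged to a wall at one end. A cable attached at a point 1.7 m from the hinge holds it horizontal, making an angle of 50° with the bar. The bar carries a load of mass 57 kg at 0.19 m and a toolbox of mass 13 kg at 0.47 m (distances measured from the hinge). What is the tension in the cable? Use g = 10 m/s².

T ≈ 254 N

Choose the hinge as the axis so the unknown hinge reaction has zero arm there.
Beam weight: 17 × 10 = 170 N down at 0.95 m → arm 0.95 m, τ = 170 × 0.95 = 161.5 N·m clockwise.
Load: 57 × 10 = 570 N down at 0.19 m → arm 0.19 m, τ = 570 × 0.19 = 108.3 N·m clockwise.
Toolbox: 13 × 10 = 130 N down at 0.47 m → arm 0.47 m, τ = 130 × 0.47 = 61.1 N·m clockwise.
Total clockwise load moment = 330.9 N·m.
The cable tension T acts at 1.7 m; only its component perpendicular to the bar, T sinθ, produces torque. sin 50° = 0.766.
For rotational equilibrium, T × 1.7 × 0.766 = 330.9, so T = 330.9 / 1.302 = 254 N.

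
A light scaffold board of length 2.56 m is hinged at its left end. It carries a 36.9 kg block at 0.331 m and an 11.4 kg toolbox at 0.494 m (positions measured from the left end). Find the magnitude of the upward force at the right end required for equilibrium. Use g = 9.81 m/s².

F ≈ 68.4 N

Taking torques about the left end:
Block: 36.9 × 9.81 = 362 N down at 0.331 m → arm 0.331 m, τ = 362 × 0.331 = 119.8 N·m clockwise.
Toolbox: 11.4 × 9.81 = 111.8 N down at 0.494 m → arm 0.494 m, τ = 111.8 × 0.494 = 55.23 N·m clockwise.
Net moment of the loads = 175 N·m clockwise.
The upward force F acts at the right end, arm 2.56 m, giving F × 2.56 counterclockwise.
Balancing moments: F × 2.56 = 175, giving F = 175 / 2.56 = 68.4 N.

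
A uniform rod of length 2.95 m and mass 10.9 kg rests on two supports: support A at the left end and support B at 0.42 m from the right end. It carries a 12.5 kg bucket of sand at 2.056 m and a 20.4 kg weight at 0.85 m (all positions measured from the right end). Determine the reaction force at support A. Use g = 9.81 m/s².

About support B:
Beam weight: 10.9 × 9.81 = 106.9 N down at 1.475 m → arm 1.055 m, τ = 106.9 × 1.055 = 112.8 N·m counterclockwise.
Bucket of sand: 12.5 × 9.81 = 122.6 N down at 2.056 m → arm 1.636 m, τ = 122.6 × 1.636 = 200.6 N·m counterclockwise.
Weight: 20.4 × 9.81 = 200.1 N down at 0.85 m → arm 0.43 m, τ = 200.1 × 0.43 = 86.04 N·m counterclockwise.
Net load moment about support B = 399.4 N·m counterclockwise.
Reaction R at support A is upward at 2.95 m, arm 2.53 m → moment R × 2.53 clockwise.
For rotational equilibrium, R × 2.53 = 399.4, so R = 158 N.

R_A ≈ 158 N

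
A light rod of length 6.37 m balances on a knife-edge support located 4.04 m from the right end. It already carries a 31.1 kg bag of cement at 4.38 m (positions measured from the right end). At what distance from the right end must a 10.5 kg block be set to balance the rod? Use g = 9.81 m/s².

Sum moments about the knife-edge support (at 4.04 m from the right end) (the support reaction has zero arm there).
Bag of cement: 31.1 × 9.81 = 305.1 N down at 4.38 m → arm 0.34 m, τ = 305.1 × 0.34 = 103.7 N·m counterclockwise.
Net moment of existing loads = 103.7 N·m counterclockwise.
The block weighs 10.5 × 9.81 = 103 N and must supply an equal clockwise moment, so its lever arm about the knife-edge support is 103.7 / 103 = 1.01 m.
That puts it at 4.04 − 1.01 = 3.03 m from the right end.

x ≈ 3.03 m from the right end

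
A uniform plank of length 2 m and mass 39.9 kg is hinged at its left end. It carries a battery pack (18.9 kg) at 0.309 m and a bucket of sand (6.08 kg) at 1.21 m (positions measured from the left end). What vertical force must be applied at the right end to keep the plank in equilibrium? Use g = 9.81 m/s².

Choose the left end as the axis so the unknown pivot reaction has zero arm there.
Beam weight: 39.9 × 9.81 = 391.4 N down at 1 m → arm 1 m, τ = 391.4 × 1 = 391.4 N·m clockwise.
Battery pack: 18.9 × 9.81 = 185.4 N down at 0.309 m → arm 0.309 m, τ = 185.4 × 0.309 = 57.29 N·m clockwise.
Bucket of sand: 6.08 × 9.81 = 59.64 N down at 1.21 m → arm 1.21 m, τ = 59.64 × 1.21 = 72.16 N·m clockwise.
Net moment of the loads = 520.9 N·m clockwise.
The upward force F acts at the right end, arm 2 m, giving F × 2 counterclockwise.
For rotational equilibrium, F × 2 = 520.9, so F = 520.9 / 2 = 260 N.

F ≈ 260 N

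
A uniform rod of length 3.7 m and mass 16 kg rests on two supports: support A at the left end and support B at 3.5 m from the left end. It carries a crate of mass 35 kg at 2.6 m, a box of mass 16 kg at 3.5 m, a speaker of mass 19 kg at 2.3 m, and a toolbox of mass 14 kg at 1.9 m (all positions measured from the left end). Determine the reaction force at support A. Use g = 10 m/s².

Taking torques about support B:
Beam weight: 16 × 10 = 160 N down at 1.85 m → arm 1.65 m, τ = 160 × 1.65 = 264 N·m counterclockwise.
Crate: 35 × 10 = 350 N down at 2.6 m → arm 0.9 m, τ = 350 × 0.9 = 315 N·m counterclockwise.
Box: acts at the support B, moment arm 0 → no torque.
Speaker: 19 × 10 = 190 N down at 2.3 m → arm 1.2 m, τ = 190 × 1.2 = 228 N·m counterclockwise.
Toolbox: 14 × 10 = 140 N down at 1.9 m → arm 1.6 m, τ = 140 × 1.6 = 224 N·m counterclockwise.
Net load moment about support B = 1031 N·m counterclockwise.
Reaction R at support A is upward at 0 m, arm 3.5 m → moment R × 3.5 clockwise.
Στ = 0 ⇒ R × 3.5 = 1031 ⇒ R = 295 N.

R_A ≈ 295 N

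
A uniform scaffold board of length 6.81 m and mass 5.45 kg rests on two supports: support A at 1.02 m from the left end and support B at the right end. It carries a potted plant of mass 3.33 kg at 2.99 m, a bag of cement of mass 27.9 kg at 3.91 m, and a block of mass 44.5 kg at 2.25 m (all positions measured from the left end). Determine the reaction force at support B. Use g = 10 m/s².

R_B ≈ 268 N

Sum moments about support A (its reaction then has zero moment arm).
Beam weight: 5.45 × 10 = 54.5 N down at 3.405 m → arm 2.385 m, τ = 54.5 × 2.385 = 130 N·m clockwise.
Potted plant: 3.33 × 10 = 33.3 N down at 2.99 m → arm 1.97 m, τ = 33.3 × 1.97 = 65.6 N·m clockwise.
Bag of cement: 27.9 × 10 = 279 N down at 3.91 m → arm 2.89 m, τ = 279 × 2.89 = 806.3 N·m clockwise.
Block: 44.5 × 10 = 445 N down at 2.25 m → arm 1.23 m, τ = 445 × 1.23 = 547.4 N·m clockwise.
Net load moment about support A = 1549 N·m clockwise.
Reaction R at support B is upward at 6.81 m, arm 5.79 m → moment R × 5.79 counterclockwise.
Στ = 0 ⇒ R × 5.79 = 1549 ⇒ R = 268 N.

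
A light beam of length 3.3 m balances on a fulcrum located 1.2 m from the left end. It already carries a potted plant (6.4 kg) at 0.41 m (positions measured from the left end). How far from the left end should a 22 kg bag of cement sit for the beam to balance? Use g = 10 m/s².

Taking torques about the fulcrum (at 1.2 m from the left end):
Potted plant: 6.4 × 10 = 64 N down at 0.41 m → arm 0.79 m, τ = 64 × 0.79 = 50.56 N·m counterclockwise.
Net moment of existing loads = 50.56 N·m counterclockwise.
The bag of cement weighs 22 × 10 = 220 N and must supply an equal clockwise moment, so its lever arm about the fulcrum is 50.56 / 220 = 0.23 m.
That puts it at 1.2 + 0.23 = 1.43 m from the left end.

x ≈ 1.43 m from the left end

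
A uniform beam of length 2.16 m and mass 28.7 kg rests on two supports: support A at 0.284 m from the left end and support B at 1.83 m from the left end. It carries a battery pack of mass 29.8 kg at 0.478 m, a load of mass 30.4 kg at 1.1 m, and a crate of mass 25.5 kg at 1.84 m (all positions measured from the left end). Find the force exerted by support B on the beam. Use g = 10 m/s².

Taking torques about support A:
Beam weight: 28.7 × 10 = 287 N down at 1.08 m → arm 0.796 m, τ = 287 × 0.796 = 228.5 N·m clockwise.
Battery pack: 29.8 × 10 = 298 N down at 0.478 m → arm 0.194 m, τ = 298 × 0.194 = 57.81 N·m clockwise.
Load: 30.4 × 10 = 304 N down at 1.1 m → arm 0.816 m, τ = 304 × 0.816 = 248.1 N·m clockwise.
Crate: 25.5 × 10 = 255 N down at 1.84 m → arm 1.556 m, τ = 255 × 1.556 = 396.8 N·m clockwise.
Net load moment about support A = 931.2 N·m clockwise.
Reaction R at support B is upward at 1.83 m, arm 1.546 m → moment R × 1.546 counterclockwise.
Balancing moments: R × 1.546 = 931.2, giving R = 602 N.

R_B ≈ 602 N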